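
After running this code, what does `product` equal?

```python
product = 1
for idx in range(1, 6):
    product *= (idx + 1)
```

Let's trace through this code step by step.

Initialize: product = 1
Entering loop: for idx in range(1, 6):

After execution: product = 720
720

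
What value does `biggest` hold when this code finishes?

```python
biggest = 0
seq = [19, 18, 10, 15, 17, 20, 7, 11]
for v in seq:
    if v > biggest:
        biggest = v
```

Let's trace through this code step by step.

Initialize: biggest = 0
Initialize: seq = [19, 18, 10, 15, 17, 20, 7, 11]
Entering loop: for v in seq:

After execution: biggest = 20
20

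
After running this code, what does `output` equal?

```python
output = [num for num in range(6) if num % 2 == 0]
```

Let's trace through this code step by step.

Initialize: output = [num for num in range(6) if num % 2 == 0]

After execution: output = [0, 2, 4]
[0, 2, 4]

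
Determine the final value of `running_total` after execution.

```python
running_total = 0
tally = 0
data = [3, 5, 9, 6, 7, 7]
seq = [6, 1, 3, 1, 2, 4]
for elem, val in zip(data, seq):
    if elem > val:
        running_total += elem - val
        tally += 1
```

Let's trace through this code step by step.

Initialize: running_total = 0
Initialize: tally = 0
Initialize: data = [3, 5, 9, 6, 7, 7]
Initialize: seq = [6, 1, 3, 1, 2, 4]
Entering loop: for elem, val in zip(data, seq):

After execution: running_total = 23
23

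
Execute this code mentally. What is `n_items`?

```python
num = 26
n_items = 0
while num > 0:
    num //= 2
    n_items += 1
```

Let's trace through this code step by step.

Initialize: num = 26
Initialize: n_items = 0
Entering loop: while num > 0:

After execution: n_items = 5
5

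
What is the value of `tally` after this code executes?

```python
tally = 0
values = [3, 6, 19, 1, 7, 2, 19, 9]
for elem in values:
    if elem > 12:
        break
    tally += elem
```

Let's trace through this code step by step.

Initialize: tally = 0
Initialize: values = [3, 6, 19, 1, 7, 2, 19, 9]
Entering loop: for elem in values:

After execution: tally = 9
9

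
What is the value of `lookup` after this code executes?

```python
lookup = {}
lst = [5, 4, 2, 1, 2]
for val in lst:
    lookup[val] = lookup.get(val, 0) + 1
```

Let's trace through this code step by step.

Initialize: lookup = {}
Initialize: lst = [5, 4, 2, 1, 2]
Entering loop: for val in lst:

After execution: lookup = {5: 1, 4: 1, 2: 2, 1: 1}
{5: 1, 4: 1, 2: 2, 1: 1}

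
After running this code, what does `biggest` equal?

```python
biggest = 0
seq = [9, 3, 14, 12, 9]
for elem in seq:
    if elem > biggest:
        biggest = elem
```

Let's trace through this code step by step.

Initialize: biggest = 0
Initialize: seq = [9, 3, 14, 12, 9]
Entering loop: for elem in seq:

After execution: biggest = 14
14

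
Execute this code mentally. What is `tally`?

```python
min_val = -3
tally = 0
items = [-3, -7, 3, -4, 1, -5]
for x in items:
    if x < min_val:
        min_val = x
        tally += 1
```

Let's trace through this code step by step.

Initialize: min_val = -3
Initialize: tally = 0
Initialize: items = [-3, -7, 3, -4, 1, -5]
Entering loop: for x in items:

After execution: tally = 1
1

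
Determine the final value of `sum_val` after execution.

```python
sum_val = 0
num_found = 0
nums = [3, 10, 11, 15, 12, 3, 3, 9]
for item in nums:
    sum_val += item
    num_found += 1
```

Let's trace through this code step by step.

Initialize: sum_val = 0
Initialize: num_found = 0
Initialize: nums = [3, 10, 11, 15, 12, 3, 3, 9]
Entering loop: for item in nums:

After execution: sum_val = 66
66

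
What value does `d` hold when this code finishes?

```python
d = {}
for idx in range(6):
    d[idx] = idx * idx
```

Let's trace through this code step by step.

Initialize: d = {}
Entering loop: for idx in range(6):

After execution: d = {0: 0, 1: 1, 2: 4, 3: 9, 4: 16, 5: 25}
{0: 0, 1: 1, 2: 4, 3: 9, 4: 16, 5: 25}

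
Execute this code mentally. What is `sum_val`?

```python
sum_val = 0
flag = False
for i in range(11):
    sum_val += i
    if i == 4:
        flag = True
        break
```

Let's trace through this code step by step.

Initialize: sum_val = 0
Initialize: flag = False
Entering loop: for i in range(11):

After execution: sum_val = 10
10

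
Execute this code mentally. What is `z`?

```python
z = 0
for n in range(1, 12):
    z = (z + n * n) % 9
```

Let's trace through this code step by step.

Initialize: z = 0
Entering loop: for n in range(1, 12):

After execution: z = 2
2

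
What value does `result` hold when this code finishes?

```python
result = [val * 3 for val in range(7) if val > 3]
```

Let's trace through this code step by step.

Initialize: result = [val * 3 for val in range(7) if val > 3]

After execution: result = [12, 15, 18]
[12, 15, 18]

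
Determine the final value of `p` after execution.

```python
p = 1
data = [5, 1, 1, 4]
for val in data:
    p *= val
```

Let's trace through this code step by step.

Initialize: p = 1
Initialize: data = [5, 1, 1, 4]
Entering loop: for val in data:

After execution: p = 20
20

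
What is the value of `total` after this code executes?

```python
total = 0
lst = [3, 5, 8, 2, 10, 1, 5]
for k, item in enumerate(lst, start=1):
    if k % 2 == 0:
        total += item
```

Let's trace through this code step by step.

Initialize: total = 0
Initialize: lst = [3, 5, 8, 2, 10, 1, 5]
Entering loop: for k, item in enumerate(lst, start=1):

After execution: total = 8
8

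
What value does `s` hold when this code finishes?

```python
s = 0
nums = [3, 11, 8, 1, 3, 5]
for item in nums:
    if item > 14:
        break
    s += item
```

Let's trace through this code step by step.

Initialize: s = 0
Initialize: nums = [3, 11, 8, 1, 3, 5]
Entering loop: for item in nums:

After execution: s = 31
31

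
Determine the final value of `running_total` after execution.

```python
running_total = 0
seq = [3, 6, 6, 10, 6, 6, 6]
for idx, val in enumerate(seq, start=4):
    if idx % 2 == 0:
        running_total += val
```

Let's trace through this code step by step.

Initialize: running_total = 0
Initialize: seq = [3, 6, 6, 10, 6, 6, 6]
Entering loop: for idx, val in enumerate(seq, start=4):

After execution: running_total = 21
21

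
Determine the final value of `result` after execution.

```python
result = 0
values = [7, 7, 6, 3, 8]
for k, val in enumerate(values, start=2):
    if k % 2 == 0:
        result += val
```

Let's trace through this code step by step.

Initialize: result = 0
Initialize: values = [7, 7, 6, 3, 8]
Entering loop: for k, val in enumerate(values, start=2):

After execution: result = 21
21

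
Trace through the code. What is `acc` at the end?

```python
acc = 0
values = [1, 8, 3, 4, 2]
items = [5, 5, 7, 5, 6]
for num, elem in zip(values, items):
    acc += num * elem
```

Let's trace through this code step by step.

Initialize: acc = 0
Initialize: values = [1, 8, 3, 4, 2]
Initialize: items = [5, 5, 7, 5, 6]
Entering loop: for num, elem in zip(values, items):

After execution: acc = 98
98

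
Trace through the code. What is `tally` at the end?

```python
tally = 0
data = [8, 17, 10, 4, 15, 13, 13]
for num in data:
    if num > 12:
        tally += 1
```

Let's trace through this code step by step.

Initialize: tally = 0
Initialize: data = [8, 17, 10, 4, 15, 13, 13]
Entering loop: for num in data:

After execution: tally = 4
4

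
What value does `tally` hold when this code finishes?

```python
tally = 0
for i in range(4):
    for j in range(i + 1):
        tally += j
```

Let's trace through this code step by step.

Initialize: tally = 0
Entering loop: for i in range(4):

After execution: tally = 10
10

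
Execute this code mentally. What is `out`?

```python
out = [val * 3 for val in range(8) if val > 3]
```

Let's trace through this code step by step.

Initialize: out = [val * 3 for val in range(8) if val > 3]

After execution: out = [12, 15, 18, 21]
[12, 15, 18, 21]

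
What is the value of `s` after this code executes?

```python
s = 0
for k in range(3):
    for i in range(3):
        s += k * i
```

Let's trace through this code step by step.

Initialize: s = 0
Entering loop: for k in range(3):

After execution: s = 9
9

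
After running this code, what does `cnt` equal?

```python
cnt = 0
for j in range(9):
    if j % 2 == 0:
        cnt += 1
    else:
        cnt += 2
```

Let's trace through this code step by step.

Initialize: cnt = 0
Entering loop: for j in range(9):

After execution: cnt = 13
13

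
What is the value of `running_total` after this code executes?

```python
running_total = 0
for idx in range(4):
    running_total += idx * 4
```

Let's trace through this code step by step.

Initialize: running_total = 0
Entering loop: for idx in range(4):

After execution: running_total = 24
24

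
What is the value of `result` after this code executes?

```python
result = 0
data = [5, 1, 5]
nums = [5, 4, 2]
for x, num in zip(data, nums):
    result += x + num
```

Let's trace through this code step by step.

Initialize: result = 0
Initialize: data = [5, 1, 5]
Initialize: nums = [5, 4, 2]
Entering loop: for x, num in zip(data, nums):

After execution: result = 22
22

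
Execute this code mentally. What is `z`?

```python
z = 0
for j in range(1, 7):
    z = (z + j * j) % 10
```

Let's trace through this code step by step.

Initialize: z = 0
Entering loop: for j in range(1, 7):

After execution: z = 1
1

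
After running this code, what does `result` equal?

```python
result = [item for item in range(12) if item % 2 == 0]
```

Let's trace through this code step by step.

Initialize: result = [item for item in range(12) if item % 2 == 0]

After execution: result = [0, 2, 4, 6, 8, 10]
[0, 2, 4, 6, 8, 10]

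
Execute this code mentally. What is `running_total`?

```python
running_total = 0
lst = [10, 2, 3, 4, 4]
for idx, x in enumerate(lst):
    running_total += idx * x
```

Let's trace through this code step by step.

Initialize: running_total = 0
Initialize: lst = [10, 2, 3, 4, 4]
Entering loop: for idx, x in enumerate(lst):

After execution: running_total = 36
36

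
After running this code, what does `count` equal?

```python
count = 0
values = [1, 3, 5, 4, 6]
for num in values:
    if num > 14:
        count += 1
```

Let's trace through this code step by step.

Initialize: count = 0
Initialize: values = [1, 3, 5, 4, 6]
Entering loop: for num in values:

After execution: count = 0
0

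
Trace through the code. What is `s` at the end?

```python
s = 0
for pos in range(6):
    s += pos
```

Let's trace through this code step by step.

Initialize: s = 0
Entering loop: for pos in range(6):

After execution: s = 15
15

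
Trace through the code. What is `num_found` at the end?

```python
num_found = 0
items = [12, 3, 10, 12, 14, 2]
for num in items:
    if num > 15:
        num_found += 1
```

Let's trace through this code step by step.

Initialize: num_found = 0
Initialize: items = [12, 3, 10, 12, 14, 2]
Entering loop: for num in items:

After execution: num_found = 0
0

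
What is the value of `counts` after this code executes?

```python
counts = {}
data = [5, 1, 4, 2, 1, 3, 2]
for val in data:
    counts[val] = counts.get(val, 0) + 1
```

Let's trace through this code step by step.

Initialize: counts = {}
Initialize: data = [5, 1, 4, 2, 1, 3, 2]
Entering loop: for val in data:

After execution: counts = {5: 1, 1: 2, 4: 1, 2: 2, 3: 1}
{5: 1, 1: 2, 4: 1, 2: 2, 3: 1}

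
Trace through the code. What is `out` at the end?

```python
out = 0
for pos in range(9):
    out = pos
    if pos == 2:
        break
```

Let's trace through this code step by step.

Initialize: out = 0
Entering loop: for pos in range(9):

After execution: out = 2
2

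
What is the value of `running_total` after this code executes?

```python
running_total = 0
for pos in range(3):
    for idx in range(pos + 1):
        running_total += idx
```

Let's trace through this code step by step.

Initialize: running_total = 0
Entering loop: for pos in range(3):

After execution: running_total = 4
4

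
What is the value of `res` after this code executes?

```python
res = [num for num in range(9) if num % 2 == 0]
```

Let's trace through this code step by step.

Initialize: res = [num for num in range(9) if num % 2 == 0]

After execution: res = [0, 2, 4, 6, 8]
[0, 2, 4, 6, 8]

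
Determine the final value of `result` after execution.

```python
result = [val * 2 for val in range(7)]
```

Let's trace through this code step by step.

Initialize: result = [val * 2 for val in range(7)]

After execution: result = [0, 2, 4, 6, 8, 10, 12]
[0, 2, 4, 6, 8, 10, 12]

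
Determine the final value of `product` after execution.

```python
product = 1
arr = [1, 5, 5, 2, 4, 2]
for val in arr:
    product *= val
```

Let's trace through this code step by step.

Initialize: product = 1
Initialize: arr = [1, 5, 5, 2, 4, 2]
Entering loop: for val in arr:

After execution: product = 400
400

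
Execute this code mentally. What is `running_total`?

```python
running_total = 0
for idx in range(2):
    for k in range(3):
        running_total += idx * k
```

Let's trace through this code step by step.

Initialize: running_total = 0
Entering loop: for idx in range(2):

After execution: running_total = 3
3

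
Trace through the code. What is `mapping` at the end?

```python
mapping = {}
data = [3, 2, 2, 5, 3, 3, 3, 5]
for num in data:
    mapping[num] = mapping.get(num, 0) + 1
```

Let's trace through this code step by step.

Initialize: mapping = {}
Initialize: data = [3, 2, 2, 5, 3, 3, 3, 5]
Entering loop: for num in data:

After execution: mapping = {3: 4, 2: 2, 5: 2}
{3: 4, 2: 2, 5: 2}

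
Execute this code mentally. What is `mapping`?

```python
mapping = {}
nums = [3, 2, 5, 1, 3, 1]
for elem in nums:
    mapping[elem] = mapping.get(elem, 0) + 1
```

Let's trace through this code step by step.

Initialize: mapping = {}
Initialize: nums = [3, 2, 5, 1, 3, 1]
Entering loop: for elem in nums:

After execution: mapping = {3: 2, 2: 1, 5: 1, 1: 2}
{3: 2, 2: 1, 5: 1, 1: 2}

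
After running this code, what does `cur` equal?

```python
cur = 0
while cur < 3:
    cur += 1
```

Let's trace through this code step by step.

Initialize: cur = 0
Entering loop: while cur < 3:

After execution: cur = 3
3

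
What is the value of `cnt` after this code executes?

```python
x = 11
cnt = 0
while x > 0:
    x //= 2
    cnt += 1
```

Let's trace through this code step by step.

Initialize: x = 11
Initialize: cnt = 0
Entering loop: while x > 0:

After execution: cnt = 4
4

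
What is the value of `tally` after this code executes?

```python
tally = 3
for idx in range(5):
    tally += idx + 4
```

Let's trace through this code step by step.

Initialize: tally = 3
Entering loop: for idx in range(5):

After execution: tally = 33
33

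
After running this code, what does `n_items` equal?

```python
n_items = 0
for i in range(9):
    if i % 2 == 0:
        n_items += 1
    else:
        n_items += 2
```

Let's trace through this code step by step.

Initialize: n_items = 0
Entering loop: for i in range(9):

After execution: n_items = 13
13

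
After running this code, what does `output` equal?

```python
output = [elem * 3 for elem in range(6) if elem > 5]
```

Let's trace through this code step by step.

Initialize: output = [elem * 3 for elem in range(6) if elem > 5]

After execution: output = []
[]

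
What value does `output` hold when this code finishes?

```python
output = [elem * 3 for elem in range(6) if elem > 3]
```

Let's trace through this code step by step.

Initialize: output = [elem * 3 for elem in range(6) if elem > 3]

After execution: output = [12, 15]
[12, 15]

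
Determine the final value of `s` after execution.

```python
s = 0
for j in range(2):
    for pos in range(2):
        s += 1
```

Let's trace through this code step by step.

Initialize: s = 0
Entering loop: for j in range(2):

After execution: s = 4
4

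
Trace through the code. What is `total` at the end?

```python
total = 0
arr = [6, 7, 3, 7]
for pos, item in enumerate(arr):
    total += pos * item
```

Let's trace through this code step by step.

Initialize: total = 0
Initialize: arr = [6, 7, 3, 7]
Entering loop: for pos, item in enumerate(arr):

After execution: total = 34
34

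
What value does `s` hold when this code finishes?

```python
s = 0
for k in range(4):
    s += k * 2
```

Let's trace through this code step by step.

Initialize: s = 0
Entering loop: for k in range(4):

After execution: s = 12
12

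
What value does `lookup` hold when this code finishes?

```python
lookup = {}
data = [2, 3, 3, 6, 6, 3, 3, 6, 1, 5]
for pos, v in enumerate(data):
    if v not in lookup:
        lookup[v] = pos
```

Let's trace through this code step by step.

Initialize: lookup = {}
Initialize: data = [2, 3, 3, 6, 6, 3, 3, 6, 1, 5]
Entering loop: for pos, v in enumerate(data):

After execution: lookup = {2: 0, 3: 1, 6: 3, 1: 8, 5: 9}
{2: 0, 3: 1, 6: 3, 1: 8, 5: 9}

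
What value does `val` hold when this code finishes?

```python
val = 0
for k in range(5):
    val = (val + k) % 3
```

Let's trace through this code step by step.

Initialize: val = 0
Entering loop: for k in range(5):

After execution: val = 1
1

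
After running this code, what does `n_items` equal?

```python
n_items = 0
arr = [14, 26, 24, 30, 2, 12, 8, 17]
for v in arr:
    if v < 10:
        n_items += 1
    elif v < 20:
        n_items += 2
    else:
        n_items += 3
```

Let's trace through this code step by step.

Initialize: n_items = 0
Initialize: arr = [14, 26, 24, 30, 2, 12, 8, 17]
Entering loop: for v in arr:

After execution: n_items = 17
17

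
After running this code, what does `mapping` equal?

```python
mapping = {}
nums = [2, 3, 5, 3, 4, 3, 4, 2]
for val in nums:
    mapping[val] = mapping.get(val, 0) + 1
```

Let's trace through this code step by step.

Initialize: mapping = {}
Initialize: nums = [2, 3, 5, 3, 4, 3, 4, 2]
Entering loop: for val in nums:

After execution: mapping = {2: 2, 3: 3, 5: 1, 4: 2}
{2: 2, 3: 3, 5: 1, 4: 2}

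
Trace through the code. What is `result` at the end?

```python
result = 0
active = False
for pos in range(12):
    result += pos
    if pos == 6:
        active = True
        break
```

Let's trace through this code step by step.

Initialize: result = 0
Initialize: active = False
Entering loop: for pos in range(12):

After execution: result = 21
21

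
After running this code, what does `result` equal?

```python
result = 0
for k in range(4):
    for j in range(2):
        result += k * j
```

Let's trace through this code step by step.

Initialize: result = 0
Entering loop: for k in range(4):

After execution: result = 6
6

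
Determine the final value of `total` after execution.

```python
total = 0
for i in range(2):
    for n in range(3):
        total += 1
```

Let's trace through this code step by step.

Initialize: total = 0
Entering loop: for i in range(2):

After execution: total = 6
6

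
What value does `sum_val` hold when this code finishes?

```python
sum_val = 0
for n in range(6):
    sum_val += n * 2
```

Let's trace through this code step by step.

Initialize: sum_val = 0
Entering loop: for n in range(6):

After execution: sum_val = 30
30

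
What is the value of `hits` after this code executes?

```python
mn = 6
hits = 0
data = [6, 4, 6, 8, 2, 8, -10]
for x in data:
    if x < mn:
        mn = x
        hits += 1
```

Let's trace through this code step by step.

Initialize: mn = 6
Initialize: hits = 0
Initialize: data = [6, 4, 6, 8, 2, 8, -10]
Entering loop: for x in data:

After execution: hits = 3
3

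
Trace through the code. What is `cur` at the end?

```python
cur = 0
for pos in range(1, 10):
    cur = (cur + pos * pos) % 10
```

Let's trace through this code step by step.

Initialize: cur = 0
Entering loop: for pos in range(1, 10):

After execution: cur = 5
5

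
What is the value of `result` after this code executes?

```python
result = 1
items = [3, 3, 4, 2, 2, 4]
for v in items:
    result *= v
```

Let's trace through this code step by step.

Initialize: result = 1
Initialize: items = [3, 3, 4, 2, 2, 4]
Entering loop: for v in items:

After execution: result = 576
576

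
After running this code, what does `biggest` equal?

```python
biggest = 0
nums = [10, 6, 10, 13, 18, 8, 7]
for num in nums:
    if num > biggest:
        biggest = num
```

Let's trace through this code step by step.

Initialize: biggest = 0
Initialize: nums = [10, 6, 10, 13, 18, 8, 7]
Entering loop: for num in nums:

After execution: biggest = 18
18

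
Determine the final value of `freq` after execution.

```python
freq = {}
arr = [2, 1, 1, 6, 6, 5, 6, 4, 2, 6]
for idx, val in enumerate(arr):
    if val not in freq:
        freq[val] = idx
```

Let's trace through this code step by step.

Initialize: freq = {}
Initialize: arr = [2, 1, 1, 6, 6, 5, 6, 4, 2, 6]
Entering loop: for idx, val in enumerate(arr):

After execution: freq = {2: 0, 1: 1, 6: 3, 5: 5, 4: 7}
{2: 0, 1: 1, 6: 3, 5: 5, 4: 7}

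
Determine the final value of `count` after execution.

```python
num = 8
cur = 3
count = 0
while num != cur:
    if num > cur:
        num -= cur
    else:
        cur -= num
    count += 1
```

Let's trace through this code step by step.

Initialize: num = 8
Initialize: cur = 3
Initialize: count = 0
Entering loop: while num != cur:

After execution: count = 4
4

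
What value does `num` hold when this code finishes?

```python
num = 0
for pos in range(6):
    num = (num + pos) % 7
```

Let's trace through this code step by step.

Initialize: num = 0
Entering loop: for pos in range(6):

After execution: num = 1
1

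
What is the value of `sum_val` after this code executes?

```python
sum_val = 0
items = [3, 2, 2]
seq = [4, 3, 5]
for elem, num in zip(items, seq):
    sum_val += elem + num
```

Let's trace through this code step by step.

Initialize: sum_val = 0
Initialize: items = [3, 2, 2]
Initialize: seq = [4, 3, 5]
Entering loop: for elem, num in zip(items, seq):

After execution: sum_val = 19
19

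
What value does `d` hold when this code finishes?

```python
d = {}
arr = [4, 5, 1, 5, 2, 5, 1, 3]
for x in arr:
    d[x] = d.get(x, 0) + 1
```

Let's trace through this code step by step.

Initialize: d = {}
Initialize: arr = [4, 5, 1, 5, 2, 5, 1, 3]
Entering loop: for x in arr:

After execution: d = {4: 1, 5: 3, 1: 2, 2: 1, 3: 1}
{4: 1, 5: 3, 1: 2, 2: 1, 3: 1}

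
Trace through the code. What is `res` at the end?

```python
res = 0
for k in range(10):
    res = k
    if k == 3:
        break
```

Let's trace through this code step by step.

Initialize: res = 0
Entering loop: for k in range(10):

After execution: res = 3
3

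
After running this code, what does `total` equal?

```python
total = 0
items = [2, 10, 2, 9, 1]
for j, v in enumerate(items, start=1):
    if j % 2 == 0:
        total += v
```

Let's trace through this code step by step.

Initialize: total = 0
Initialize: items = [2, 10, 2, 9, 1]
Entering loop: for j, v in enumerate(items, start=1):

After execution: total = 19
19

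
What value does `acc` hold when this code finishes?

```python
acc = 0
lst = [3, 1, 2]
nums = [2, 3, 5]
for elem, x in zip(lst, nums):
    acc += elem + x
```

Let's trace through this code step by step.

Initialize: acc = 0
Initialize: lst = [3, 1, 2]
Initialize: nums = [2, 3, 5]
Entering loop: for elem, x in zip(lst, nums):

After execution: acc = 16
16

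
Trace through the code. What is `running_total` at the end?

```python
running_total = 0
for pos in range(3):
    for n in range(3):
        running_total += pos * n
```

Let's trace through this code step by step.

Initialize: running_total = 0
Entering loop: for pos in range(3):

After execution: running_total = 9
9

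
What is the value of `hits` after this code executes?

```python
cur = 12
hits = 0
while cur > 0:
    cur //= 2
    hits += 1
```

Let's trace through this code step by step.

Initialize: cur = 12
Initialize: hits = 0
Entering loop: while cur > 0:

After execution: hits = 4
4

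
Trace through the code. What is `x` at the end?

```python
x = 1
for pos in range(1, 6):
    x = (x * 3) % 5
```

Let's trace through this code step by step.

Initialize: x = 1
Entering loop: for pos in range(1, 6):

After execution: x = 3
3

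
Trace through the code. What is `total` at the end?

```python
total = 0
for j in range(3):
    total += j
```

Let's trace through this code step by step.

Initialize: total = 0
Entering loop: for j in range(3):

After execution: total = 3
3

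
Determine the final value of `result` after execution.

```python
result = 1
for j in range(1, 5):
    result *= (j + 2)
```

Let's trace through this code step by step.

Initialize: result = 1
Entering loop: for j in range(1, 5):

After execution: result = 360
360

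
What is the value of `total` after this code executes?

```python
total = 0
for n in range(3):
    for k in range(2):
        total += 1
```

Let's trace through this code step by step.

Initialize: total = 0
Entering loop: for n in range(3):

After execution: total = 6
6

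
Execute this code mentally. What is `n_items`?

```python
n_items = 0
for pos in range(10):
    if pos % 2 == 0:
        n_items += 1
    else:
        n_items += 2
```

Let's trace through this code step by step.

Initialize: n_items = 0
Entering loop: for pos in range(10):

After execution: n_items = 15
15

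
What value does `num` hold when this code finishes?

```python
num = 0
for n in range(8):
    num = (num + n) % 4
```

Let's trace through this code step by step.

Initialize: num = 0
Entering loop: for n in range(8):

After execution: num = 0
0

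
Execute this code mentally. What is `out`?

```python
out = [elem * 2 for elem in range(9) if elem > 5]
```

Let's trace through this code step by step.

Initialize: out = [elem * 2 for elem in range(9) if elem > 5]

After execution: out = [12, 14, 16]
[12, 14, 16]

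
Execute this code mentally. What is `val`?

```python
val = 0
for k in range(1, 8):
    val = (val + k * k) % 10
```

Let's trace through this code step by step.

Initialize: val = 0
Entering loop: for k in range(1, 8):

After execution: val = 0
0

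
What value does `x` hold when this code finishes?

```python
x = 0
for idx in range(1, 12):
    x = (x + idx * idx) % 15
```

Let's trace through this code step by step.

Initialize: x = 0
Entering loop: for idx in range(1, 12):

After execution: x = 11
11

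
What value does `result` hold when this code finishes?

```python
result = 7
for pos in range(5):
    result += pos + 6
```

Let's trace through this code step by step.

Initialize: result = 7
Entering loop: for pos in range(5):

After execution: result = 47
47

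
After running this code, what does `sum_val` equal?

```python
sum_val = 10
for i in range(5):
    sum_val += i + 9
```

Let's trace through this code step by step.

Initialize: sum_val = 10
Entering loop: for i in range(5):

After execution: sum_val = 65
65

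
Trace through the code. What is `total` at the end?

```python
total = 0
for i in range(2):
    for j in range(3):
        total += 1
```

Let's trace through this code step by step.

Initialize: total = 0
Entering loop: for i in range(2):

After execution: total = 6
6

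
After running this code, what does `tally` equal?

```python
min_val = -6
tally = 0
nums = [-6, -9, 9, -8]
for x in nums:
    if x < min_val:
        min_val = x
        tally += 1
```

Let's trace through this code step by step.

Initialize: min_val = -6
Initialize: tally = 0
Initialize: nums = [-6, -9, 9, -8]
Entering loop: for x in nums:

After execution: tally = 1
1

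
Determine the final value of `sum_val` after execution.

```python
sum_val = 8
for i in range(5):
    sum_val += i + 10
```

Let's trace through this code step by step.

Initialize: sum_val = 8
Entering loop: for i in range(5):

After execution: sum_val = 68
68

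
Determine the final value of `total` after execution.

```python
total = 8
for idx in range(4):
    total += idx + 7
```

Let's trace through this code step by step.

Initialize: total = 8
Entering loop: for idx in range(4):

After execution: total = 42
42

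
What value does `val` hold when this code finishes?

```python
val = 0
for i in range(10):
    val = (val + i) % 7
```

Let's trace through this code step by step.

Initialize: val = 0
Entering loop: for i in range(10):

After execution: val = 3
3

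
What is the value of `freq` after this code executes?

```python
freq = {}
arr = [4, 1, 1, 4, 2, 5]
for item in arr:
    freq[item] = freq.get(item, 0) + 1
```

Let's trace through this code step by step.

Initialize: freq = {}
Initialize: arr = [4, 1, 1, 4, 2, 5]
Entering loop: for item in arr:

After execution: freq = {4: 2, 1: 2, 2: 1, 5: 1}
{4: 2, 1: 2, 2: 1, 5: 1}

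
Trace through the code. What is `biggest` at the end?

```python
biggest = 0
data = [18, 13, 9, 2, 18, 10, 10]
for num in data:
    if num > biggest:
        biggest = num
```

Let's trace through this code step by step.

Initialize: biggest = 0
Initialize: data = [18, 13, 9, 2, 18, 10, 10]
Entering loop: for num in data:

After execution: biggest = 18
18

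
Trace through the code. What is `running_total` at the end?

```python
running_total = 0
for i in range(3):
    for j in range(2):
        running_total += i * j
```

Let's trace through this code step by step.

Initialize: running_total = 0
Entering loop: for i in range(3):

After execution: running_total = 3
3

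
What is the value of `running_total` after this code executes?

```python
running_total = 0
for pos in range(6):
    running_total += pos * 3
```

Let's trace through this code step by step.

Initialize: running_total = 0
Entering loop: for pos in range(6):

After execution: running_total = 45
45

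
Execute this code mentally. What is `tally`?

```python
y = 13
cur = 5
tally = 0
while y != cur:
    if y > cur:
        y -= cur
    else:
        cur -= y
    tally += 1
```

Let's trace through this code step by step.

Initialize: y = 13
Initialize: cur = 5
Initialize: tally = 0
Entering loop: while y != cur:

After execution: tally = 5
5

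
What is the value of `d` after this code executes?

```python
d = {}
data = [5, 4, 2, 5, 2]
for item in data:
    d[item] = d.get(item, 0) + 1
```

Let's trace through this code step by step.

Initialize: d = {}
Initialize: data = [5, 4, 2, 5, 2]
Entering loop: for item in data:

After execution: d = {5: 2, 4: 1, 2: 2}
{5: 2, 4: 1, 2: 2}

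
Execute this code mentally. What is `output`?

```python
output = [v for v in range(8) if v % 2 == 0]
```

Let's trace through this code step by step.

Initialize: output = [v for v in range(8) if v % 2 == 0]

After execution: output = [0, 2, 4, 6]
[0, 2, 4, 6]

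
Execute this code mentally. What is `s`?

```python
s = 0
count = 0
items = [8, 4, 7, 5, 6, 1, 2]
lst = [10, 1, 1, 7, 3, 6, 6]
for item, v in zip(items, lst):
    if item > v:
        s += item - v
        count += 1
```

Let's trace through this code step by step.

Initialize: s = 0
Initialize: count = 0
Initialize: items = [8, 4, 7, 5, 6, 1, 2]
Initialize: lst = [10, 1, 1, 7, 3, 6, 6]
Entering loop: for item, v in zip(items, lst):

After execution: s = 12
12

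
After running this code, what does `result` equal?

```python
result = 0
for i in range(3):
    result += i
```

Let's trace through this code step by step.

Initialize: result = 0
Entering loop: for i in range(3):

After execution: result = 3
3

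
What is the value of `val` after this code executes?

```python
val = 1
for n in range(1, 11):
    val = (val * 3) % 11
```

Let's trace through this code step by step.

Initialize: val = 1
Entering loop: for n in range(1, 11):

After execution: val = 1
1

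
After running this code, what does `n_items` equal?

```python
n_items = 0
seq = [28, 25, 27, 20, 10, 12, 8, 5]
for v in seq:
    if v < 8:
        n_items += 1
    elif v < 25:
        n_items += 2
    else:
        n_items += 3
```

Let's trace through this code step by step.

Initialize: n_items = 0
Initialize: seq = [28, 25, 27, 20, 10, 12, 8, 5]
Entering loop: for v in seq:

After execution: n_items = 18
18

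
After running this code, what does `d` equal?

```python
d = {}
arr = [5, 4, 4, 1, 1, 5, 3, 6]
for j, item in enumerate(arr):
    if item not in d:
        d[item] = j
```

Let's trace through this code step by step.

Initialize: d = {}
Initialize: arr = [5, 4, 4, 1, 1, 5, 3, 6]
Entering loop: for j, item in enumerate(arr):

After execution: d = {5: 0, 4: 1, 1: 3, 3: 6, 6: 7}
{5: 0, 4: 1, 1: 3, 3: 6, 6: 7}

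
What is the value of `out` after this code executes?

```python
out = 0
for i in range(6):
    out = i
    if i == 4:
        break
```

Let's trace through this code step by step.

Initialize: out = 0
Entering loop: for i in range(6):

After execution: out = 4
4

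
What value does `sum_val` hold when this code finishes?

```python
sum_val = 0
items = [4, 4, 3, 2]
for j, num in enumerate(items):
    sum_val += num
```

Let's trace through this code step by step.

Initialize: sum_val = 0
Initialize: items = [4, 4, 3, 2]
Entering loop: for j, num in enumerate(items):

After execution: sum_val = 13
13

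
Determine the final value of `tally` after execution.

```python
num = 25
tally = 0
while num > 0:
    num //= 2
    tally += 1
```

Let's trace through this code step by step.

Initialize: num = 25
Initialize: tally = 0
Entering loop: while num > 0:

After execution: tally = 5
5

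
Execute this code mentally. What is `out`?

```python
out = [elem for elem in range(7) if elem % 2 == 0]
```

Let's trace through this code step by step.

Initialize: out = [elem for elem in range(7) if elem % 2 == 0]

After execution: out = [0, 2, 4, 6]
[0, 2, 4, 6]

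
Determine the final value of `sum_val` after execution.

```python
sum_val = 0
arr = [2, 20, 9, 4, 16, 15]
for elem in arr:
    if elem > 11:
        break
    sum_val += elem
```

Let's trace through this code step by step.

Initialize: sum_val = 0
Initialize: arr = [2, 20, 9, 4, 16, 15]
Entering loop: for elem in arr:

After execution: sum_val = 2
2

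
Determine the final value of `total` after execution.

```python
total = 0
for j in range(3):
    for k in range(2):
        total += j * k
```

Let's trace through this code step by step.

Initialize: total = 0
Entering loop: for j in range(3):

After execution: total = 3
3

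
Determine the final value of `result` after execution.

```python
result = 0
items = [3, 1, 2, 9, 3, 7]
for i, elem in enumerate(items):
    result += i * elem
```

Let's trace through this code step by step.

Initialize: result = 0
Initialize: items = [3, 1, 2, 9, 3, 7]
Entering loop: for i, elem in enumerate(items):

After execution: result = 79
79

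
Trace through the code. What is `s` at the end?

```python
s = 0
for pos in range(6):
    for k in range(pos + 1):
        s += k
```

Let's trace through this code step by step.

Initialize: s = 0
Entering loop: for pos in range(6):

After execution: s = 35
35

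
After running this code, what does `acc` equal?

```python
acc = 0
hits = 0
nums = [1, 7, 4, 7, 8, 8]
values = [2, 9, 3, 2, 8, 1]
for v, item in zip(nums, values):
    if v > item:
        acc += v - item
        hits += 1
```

Let's trace through this code step by step.

Initialize: acc = 0
Initialize: hits = 0
Initialize: nums = [1, 7, 4, 7, 8, 8]
Initialize: values = [2, 9, 3, 2, 8, 1]
Entering loop: for v, item in zip(nums, values):

After execution: acc = 13
13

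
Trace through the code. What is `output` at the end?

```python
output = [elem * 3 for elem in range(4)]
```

Let's trace through this code step by step.

Initialize: output = [elem * 3 for elem in range(4)]

After execution: output = [0, 3, 6, 9]
[0, 3, 6, 9]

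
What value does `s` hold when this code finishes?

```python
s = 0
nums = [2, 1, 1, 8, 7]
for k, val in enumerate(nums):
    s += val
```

Let's trace through this code step by step.

Initialize: s = 0
Initialize: nums = [2, 1, 1, 8, 7]
Entering loop: for k, val in enumerate(nums):

After execution: s = 19
19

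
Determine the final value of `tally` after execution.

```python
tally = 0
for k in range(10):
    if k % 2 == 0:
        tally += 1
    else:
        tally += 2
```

Let's trace through this code step by step.

Initialize: tally = 0
Entering loop: for k in range(10):

After execution: tally = 15
15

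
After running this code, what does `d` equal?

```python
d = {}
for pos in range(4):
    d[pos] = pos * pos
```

Let's trace through this code step by step.

Initialize: d = {}
Entering loop: for pos in range(4):

After execution: d = {0: 0, 1: 1, 2: 4, 3: 9}
{0: 0, 1: 1, 2: 4, 3: 9}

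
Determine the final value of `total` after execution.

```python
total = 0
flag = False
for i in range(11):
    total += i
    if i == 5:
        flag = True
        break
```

Let's trace through this code step by step.

Initialize: total = 0
Initialize: flag = False
Entering loop: for i in range(11):

After execution: total = 15
15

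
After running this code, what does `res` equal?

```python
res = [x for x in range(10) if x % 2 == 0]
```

Let's trace through this code step by step.

Initialize: res = [x for x in range(10) if x % 2 == 0]

After execution: res = [0, 2, 4, 6, 8]
[0, 2, 4, 6, 8]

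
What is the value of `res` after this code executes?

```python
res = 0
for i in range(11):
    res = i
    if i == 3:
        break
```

Let's trace through this code step by step.

Initialize: res = 0
Entering loop: for i in range(11):

After execution: res = 3
3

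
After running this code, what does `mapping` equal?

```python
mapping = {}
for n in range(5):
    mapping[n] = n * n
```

Let's trace through this code step by step.

Initialize: mapping = {}
Entering loop: for n in range(5):

After execution: mapping = {0: 0, 1: 1, 2: 4, 3: 9, 4: 16}
{0: 0, 1: 1, 2: 4, 3: 9, 4: 16}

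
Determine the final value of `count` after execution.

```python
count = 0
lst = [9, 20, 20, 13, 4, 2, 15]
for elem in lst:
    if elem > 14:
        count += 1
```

Let's trace through this code step by step.

Initialize: count = 0
Initialize: lst = [9, 20, 20, 13, 4, 2, 15]
Entering loop: for elem in lst:

After execution: count = 3
3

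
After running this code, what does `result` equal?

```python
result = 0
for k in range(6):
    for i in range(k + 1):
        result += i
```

Let's trace through this code step by step.

Initialize: result = 0
Entering loop: for k in range(6):

After execution: result = 35
35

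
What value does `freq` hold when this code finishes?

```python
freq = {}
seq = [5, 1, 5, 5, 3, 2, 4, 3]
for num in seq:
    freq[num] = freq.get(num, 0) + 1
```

Let's trace through this code step by step.

Initialize: freq = {}
Initialize: seq = [5, 1, 5, 5, 3, 2, 4, 3]
Entering loop: for num in seq:

After execution: freq = {5: 3, 1: 1, 3: 2, 2: 1, 4: 1}
{5: 3, 1: 1, 3: 2, 2: 1, 4: 1}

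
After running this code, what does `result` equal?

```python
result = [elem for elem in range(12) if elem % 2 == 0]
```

Let's trace through this code step by step.

Initialize: result = [elem for elem in range(12) if elem % 2 == 0]

After execution: result = [0, 2, 4, 6, 8, 10]
[0, 2, 4, 6, 8, 10]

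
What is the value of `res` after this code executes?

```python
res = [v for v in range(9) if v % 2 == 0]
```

Let's trace through this code step by step.

Initialize: res = [v for v in range(9) if v % 2 == 0]

After execution: res = [0, 2, 4, 6, 8]
[0, 2, 4, 6, 8]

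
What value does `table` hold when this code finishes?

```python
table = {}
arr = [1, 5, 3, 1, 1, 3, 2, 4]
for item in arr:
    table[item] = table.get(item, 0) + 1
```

Let's trace through this code step by step.

Initialize: table = {}
Initialize: arr = [1, 5, 3, 1, 1, 3, 2, 4]
Entering loop: for item in arr:

After execution: table = {1: 3, 5: 1, 3: 2, 2: 1, 4: 1}
{1: 3, 5: 1, 3: 2, 2: 1, 4: 1}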